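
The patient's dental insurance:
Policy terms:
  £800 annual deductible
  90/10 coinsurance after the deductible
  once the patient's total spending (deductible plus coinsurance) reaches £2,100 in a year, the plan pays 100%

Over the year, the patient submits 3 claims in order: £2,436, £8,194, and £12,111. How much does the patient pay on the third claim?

£317

Claim 1 — £2,436: deductible takes £800, £1,636 remains; coinsurance £1,636 × 10% = £163.60. Patient pays £963.60; OOP now £963.60.
Claim 2 — £8,194: 10% coinsurance on £8,194 = £819.40. Patient owes £819.40 (running OOP £1,783).
Claim 3 — £12,111: deductible met; 10% of £12,111 = £1,211.10. OOP would hit £2,994.10 > £2,100, so the cap limits the patient to £2,100 − £1,783 = £317.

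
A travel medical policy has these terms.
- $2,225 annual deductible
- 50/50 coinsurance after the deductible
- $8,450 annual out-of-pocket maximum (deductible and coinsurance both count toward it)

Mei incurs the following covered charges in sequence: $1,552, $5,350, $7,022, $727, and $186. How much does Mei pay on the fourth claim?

$363.50

Claim 1 — $1,552: entire amount goes to the deductible. Cost to traveler: $1,552. OOP to date $1,552.
Claim 2 — $5,350: $673 finishes the deductible; $4,677 goes to coinsurance; coinsurance $4,677 × 50% = $2,338.50. Traveler owes $3,011.50 (running OOP $4,563.50).
Claim 3 — $7,022: deductible met; 50% of $7,022 = $3,511. Cost to traveler: $3,511. OOP to date $8,074.50.
Claim 4 — $727: deductible met; 50% of $727 = $363.50. Traveler pays $363.50; OOP now $8,438.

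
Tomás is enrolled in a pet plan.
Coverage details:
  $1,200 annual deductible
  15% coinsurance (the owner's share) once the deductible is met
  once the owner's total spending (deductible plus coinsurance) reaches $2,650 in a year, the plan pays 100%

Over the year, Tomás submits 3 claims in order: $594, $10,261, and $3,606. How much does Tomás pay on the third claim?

Bill 1, $594: all of it applies to the deductible. Owner pays $594; OOP now $594.
Bill 2, $10,261: $606 finishes the deductible; $9,655 goes to coinsurance; coinsurance $9,655 × 15% = $1,448.25. Owner owes $2,054.25 (running OOP $2,648.25).
Bill 3, $3,606: deductible met; 15% of $3,606 = $540.90. That would push OOP to $3,189.15, over the $2,650 cap, so owner pays $2,650 − $2,648.25 = $1.75.

$1.75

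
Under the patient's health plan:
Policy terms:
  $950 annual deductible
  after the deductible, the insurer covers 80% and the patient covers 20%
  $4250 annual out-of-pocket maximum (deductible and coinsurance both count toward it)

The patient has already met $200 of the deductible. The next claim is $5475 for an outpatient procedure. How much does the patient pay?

$1695

$200 of the $950 deductible is already met, leaving $750.
After the $750 deductible portion, $5475 − $750 = $4725 is subject to coinsurance.
Coinsurance: $4725 × 20% = $945.
That puts the patient's cost at $750 + $945 = $1695 before any cap.
Total out-of-pocket so far would be $200 + $1695 = $1895, below the $4250 cap — no reduction.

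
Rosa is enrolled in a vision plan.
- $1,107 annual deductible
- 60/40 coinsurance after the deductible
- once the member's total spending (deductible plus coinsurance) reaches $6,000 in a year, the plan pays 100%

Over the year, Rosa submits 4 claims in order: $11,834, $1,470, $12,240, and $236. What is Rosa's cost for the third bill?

$14.20

Bill 1, $11,834: $1,107 to deductible, leaving $10,727; coinsurance $10,727 × 40% = $4,290.80. Member pays $5,397.80; OOP now $5,397.80.
Bill 2, $1,470: deductible met; 40% of $1,470 = $588. Member pays $588; OOP now $5,985.80.
Bill 3, $12,240: deductible met; 40% of $12,240 = $4,896. OOP would hit $10,881.80 > $6,000, so the cap limits the member to $6,000 − $5,985.80 = $14.20.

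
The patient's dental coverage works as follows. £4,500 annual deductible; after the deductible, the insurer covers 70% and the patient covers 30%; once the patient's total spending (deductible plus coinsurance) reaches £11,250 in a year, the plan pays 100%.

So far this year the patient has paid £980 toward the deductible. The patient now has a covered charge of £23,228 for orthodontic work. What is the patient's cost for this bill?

£9,432.40

£980 of the £4,500 deductible is already met, leaving £3,520.
After the £3,520 deductible portion, £23,228 − £3,520 = £19,708 is subject to coinsurance.
Coinsurance: £19,708 × 30% = £5,912.40.
That puts the patient's cost at £3,520 + £5,912.40 = £9,432.40 before any cap.
Cumulative spending £980 + £9,432.40 = £10,412.40 stays under the £11,250 maximum.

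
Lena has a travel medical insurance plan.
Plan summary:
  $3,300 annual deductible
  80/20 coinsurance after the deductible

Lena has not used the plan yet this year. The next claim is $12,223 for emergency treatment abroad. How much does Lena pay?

Deductible not yet touched, so the first $3,300 of the bill goes to the deductible.
After the $3,300 deductible portion, $12,223 − $3,300 = $8,923 is subject to coinsurance.
20% of $8,923 = $1,784.60 falls to the traveler.
That puts the traveler's cost at $3,300 + $1,784.60 = $5,084.60.

$5,084.60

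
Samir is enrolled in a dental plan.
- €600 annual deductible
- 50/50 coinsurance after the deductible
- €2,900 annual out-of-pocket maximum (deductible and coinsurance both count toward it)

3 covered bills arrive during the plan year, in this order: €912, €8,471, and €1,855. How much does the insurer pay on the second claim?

€6,327

#1 (€912): deductible takes €600, €312 remains; patient's 50% is €156. Patient pays €756; OOP now €756. Plan pays €912 − €756 = €156.
#2 (€8,471): deductible already satisfied, so patient's share is 50% × €8,471 = €4,235.50. Adding that to €756 gives €4,991.50, past the €2,900 cap; patient pays only €2,900 − €756 = €2,144. Insurer: €8,471 − €2,144 = €6,327.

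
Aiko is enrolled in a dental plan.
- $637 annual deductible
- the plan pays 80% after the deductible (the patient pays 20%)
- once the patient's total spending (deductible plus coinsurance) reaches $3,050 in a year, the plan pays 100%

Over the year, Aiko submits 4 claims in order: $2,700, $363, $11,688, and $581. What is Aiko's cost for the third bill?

Claim 1 ($2,700): $637 finishes the deductible; $2,063 goes to coinsurance; coinsurance $2,063 × 20% = $412.60. Patient pays $1,049.60; OOP now $1,049.60.
Claim 2 ($363): 20% coinsurance on $363 = $72.60. Patient pays $72.60; OOP now $1,122.20.
Claim 3 ($11,688): deductible met; 20% of $11,688 = $2,337.60. Adding that to $1,122.20 gives $3,459.80, past the $3,050 cap; patient pays only $3,050 − $1,122.20 = $1,927.80.

$1,927.80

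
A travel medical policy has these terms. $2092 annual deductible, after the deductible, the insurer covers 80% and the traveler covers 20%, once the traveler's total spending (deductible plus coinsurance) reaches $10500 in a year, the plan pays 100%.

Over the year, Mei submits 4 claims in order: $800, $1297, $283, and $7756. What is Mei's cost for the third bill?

Claim 1 — $800: fully absorbed by the deductible. Traveler owes $800 (running OOP $800).
Claim 2 — $1297: deductible takes $1292, $5 remains; traveler's 20% is $1. Traveler pays $1293; OOP now $2093.
Claim 3 — $283: 20% coinsurance on $283 = $56.60. Traveler pays $56.60; OOP now $2149.60.

$56.60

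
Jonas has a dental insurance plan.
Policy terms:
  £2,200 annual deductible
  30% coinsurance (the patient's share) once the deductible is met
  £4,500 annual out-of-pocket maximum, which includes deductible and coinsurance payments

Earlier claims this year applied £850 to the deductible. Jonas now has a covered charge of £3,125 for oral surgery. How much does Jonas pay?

Deductible still to meet: £2,200 − £850 = £1,350.
After the £1,350 deductible portion, £3,125 − £1,350 = £1,775 is subject to coinsurance.
Patient's 30% share of £1,775 is £532.50.
That puts the patient's cost at £1,350 + £532.50 = £1,882.50 before any cap.
Cumulative spending £850 + £1,882.50 = £2,732.50 stays under the £4,500 maximum.

£1,882.50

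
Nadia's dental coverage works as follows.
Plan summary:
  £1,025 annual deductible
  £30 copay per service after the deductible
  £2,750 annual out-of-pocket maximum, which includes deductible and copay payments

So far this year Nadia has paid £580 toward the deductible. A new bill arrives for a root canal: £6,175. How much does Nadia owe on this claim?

£475

Deductible still to meet: £1,025 − £580 = £445.
The remaining £5,730 (= £6,175 − £445) moves to the copay.
Copay on this service: £30.
So the patient owes £445 + £30 = £475 before any cap.
Cumulative spending £580 + £475 = £1,055 stays under the £2,750 maximum.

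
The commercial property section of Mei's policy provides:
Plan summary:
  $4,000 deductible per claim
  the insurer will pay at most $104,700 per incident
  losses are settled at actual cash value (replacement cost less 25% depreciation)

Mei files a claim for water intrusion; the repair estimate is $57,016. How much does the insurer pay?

At 25% depreciation, ACV = $57,016 − $14,254 = $42,762.
Less the $4,000 deductible: $42,762 − $4,000 = $38,762.
$38,762 ≤ $104,700, so the limit doesn't bind; insurer pays $38,762.

$38,762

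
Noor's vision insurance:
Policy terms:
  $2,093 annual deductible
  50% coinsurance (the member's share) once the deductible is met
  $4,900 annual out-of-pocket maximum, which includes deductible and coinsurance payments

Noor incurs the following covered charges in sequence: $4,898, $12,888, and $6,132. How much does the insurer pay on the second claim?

$11,483.50

Claim 1 ($4,898): $2,093 finishes the deductible; $2,805 goes to coinsurance; member's 50% is $1,402.50. Member pays $3,495.50; OOP now $3,495.50. Insurer: $4,898 − $3,495.50 = $1,402.50.
Claim 2 ($12,888): deductible already satisfied, so member's share is 50% × $12,888 = $6,444. Adding that to $3,495.50 gives $9,939.50, past the $4,900 cap; member pays only $4,900 − $3,495.50 = $1,404.50. Plan pays $12,888 − $1,404.50 = $11,483.50.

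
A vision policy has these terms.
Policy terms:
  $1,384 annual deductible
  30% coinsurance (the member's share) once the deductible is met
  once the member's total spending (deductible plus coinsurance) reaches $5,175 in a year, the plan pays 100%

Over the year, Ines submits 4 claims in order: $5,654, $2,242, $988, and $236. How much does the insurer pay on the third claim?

$691.60

#1 ($5,654): deductible takes $1,384, $4,270 remains; 30% of $4,270 = $1,281. Member pays $2,665; OOP now $2,665. Insurer: $5,654 − $2,665 = $2,989.
#2 ($2,242): 30% coinsurance on $2,242 = $672.60. Member pays $672.60; OOP now $3,337.60. Insurer: $2,242 − $672.60 = $1,569.40.
#3 ($988): 30% coinsurance on $988 = $296.40. Member owes $296.40 (running OOP $3,634). Insurer: $988 − $296.40 = $691.60.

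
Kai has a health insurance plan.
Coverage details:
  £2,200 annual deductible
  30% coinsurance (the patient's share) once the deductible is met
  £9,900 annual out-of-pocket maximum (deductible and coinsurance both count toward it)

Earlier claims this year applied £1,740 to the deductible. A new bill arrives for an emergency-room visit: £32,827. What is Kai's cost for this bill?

£8,160

Deductible still to meet: £2,200 − £1,740 = £460.
After the £460 deductible portion, £32,827 − £460 = £32,367 is subject to coinsurance.
Patient's 30% share of £32,367 is £9,710.10.
So the patient owes £460 + £9,710.10 = £10,170.10 before any cap.
Year-to-date out-of-pocket would reach £1,740 + £10,170.10 = £11,910.10, above the £9,900 maximum, so the patient pays only £9,900 − £1,740 = £8,160.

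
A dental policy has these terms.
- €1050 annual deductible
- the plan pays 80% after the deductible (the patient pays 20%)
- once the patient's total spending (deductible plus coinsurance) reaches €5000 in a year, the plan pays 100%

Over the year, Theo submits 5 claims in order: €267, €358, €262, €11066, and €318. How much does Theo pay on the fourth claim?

Claim 1 (€267): entire amount goes to the deductible. Cost to patient: €267. OOP to date €267.
Claim 2 (€358): entire amount goes to the deductible. Cost to patient: €358. OOP to date €625.
Claim 3 (€262): fully absorbed by the deductible. Patient owes €262 (running OOP €887).
Claim 4 (€11066): €163 to deductible, leaving €10903; 20% of €10903 = €2180.60. Patient pays €2343.60; OOP now €3230.60.

€2343.60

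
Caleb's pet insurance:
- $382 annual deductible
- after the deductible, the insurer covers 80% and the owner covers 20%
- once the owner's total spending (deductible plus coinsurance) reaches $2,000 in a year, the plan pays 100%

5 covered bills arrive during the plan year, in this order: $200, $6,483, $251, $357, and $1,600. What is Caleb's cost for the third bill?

$50.20

Claim 1 ($200): entire amount goes to the deductible. Owner pays $200; OOP now $200.
Claim 2 ($6,483): $182 to deductible, leaving $6,301; 20% of $6,301 = $1,260.20. Owner pays $1,442.20; OOP now $1,642.20.
Claim 3 ($251): 20% coinsurance on $251 = $50.20. Owner pays $50.20; OOP now $1,692.40.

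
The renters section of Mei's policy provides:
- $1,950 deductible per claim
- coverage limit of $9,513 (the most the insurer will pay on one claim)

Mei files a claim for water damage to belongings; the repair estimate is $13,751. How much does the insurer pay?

$9,513

Subtract the deductible: $13,751 − $1,950 = $11,801.
The $9,513 per-incident cap binds; insurer pays $9,513.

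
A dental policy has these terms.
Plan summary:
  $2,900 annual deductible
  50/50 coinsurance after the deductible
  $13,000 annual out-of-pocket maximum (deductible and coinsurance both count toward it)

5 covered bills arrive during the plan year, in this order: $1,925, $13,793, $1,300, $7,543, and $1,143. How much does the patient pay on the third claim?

$650

Claim 1 — $1,925: all of it applies to the deductible. Cost to patient: $1,925. OOP to date $1,925.
Claim 2 — $13,793: $975 finishes the deductible; $12,818 goes to coinsurance; coinsurance $12,818 × 50% = $6,409. Patient owes $7,384 (running OOP $9,309).
Claim 3 — $1,300: deductible already satisfied, so patient's share is 50% × $1,300 = $650. Cost to patient: $650. OOP to date $9,959.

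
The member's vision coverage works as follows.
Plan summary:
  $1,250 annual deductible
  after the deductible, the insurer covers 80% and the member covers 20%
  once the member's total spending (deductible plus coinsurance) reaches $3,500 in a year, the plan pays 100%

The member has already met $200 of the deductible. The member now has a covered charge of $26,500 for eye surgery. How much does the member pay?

$200 of the $1,250 deductible is already met, leaving $1,050.
That leaves $26,500 − $1,050 = $25,450 for coinsurance.
Member's 20% share of $25,450 is $5,090.
That puts the member's cost at $1,050 + $5,090 = $6,140 before any cap.
Year-to-date out-of-pocket would reach $200 + $6,140 = $6,340, above the $3,500 maximum, so the member pays only $3,500 − $200 = $3,300.

$3,300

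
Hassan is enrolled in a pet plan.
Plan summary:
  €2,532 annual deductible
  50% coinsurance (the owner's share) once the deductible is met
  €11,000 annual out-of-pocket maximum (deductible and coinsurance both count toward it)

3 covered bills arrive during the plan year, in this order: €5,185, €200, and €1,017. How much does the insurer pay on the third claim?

Claim 1 (€5,185): €2,532 to deductible, leaving €2,653; coinsurance €2,653 × 50% = €1,326.50. Cost to owner: €3,858.50. OOP to date €3,858.50. Insurer: €5,185 − €3,858.50 = €1,326.50.
Claim 2 (€200): 50% coinsurance on €200 = €100. Cost to owner: €100. OOP to date €3,958.50. Insurer: €200 − €100 = €100.
Claim 3 (€1,017): deductible met; 50% of €1,017 = €508.50. Owner owes €508.50 (running OOP €4,467). Insurer: €1,017 − €508.50 = €508.50.

€508.50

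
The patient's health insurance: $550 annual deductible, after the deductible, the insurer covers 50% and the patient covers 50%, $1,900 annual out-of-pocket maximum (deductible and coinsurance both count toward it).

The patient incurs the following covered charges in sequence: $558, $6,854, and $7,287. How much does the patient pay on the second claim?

$1,346

Claim 1 — $558: $550 to deductible, leaving $8; 50% of $8 = $4. Cost to patient: $554. OOP to date $554.
Claim 2 — $6,854: deductible met; 50% of $6,854 = $3,427. That would push OOP to $3,981, over the $1,900 cap, so patient pays $1,900 − $554 = $1,346.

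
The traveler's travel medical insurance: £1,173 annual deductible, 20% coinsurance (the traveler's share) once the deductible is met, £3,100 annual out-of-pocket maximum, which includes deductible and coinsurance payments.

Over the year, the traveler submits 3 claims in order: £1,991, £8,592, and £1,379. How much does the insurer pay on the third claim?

£1,334

#1 (£1,991): £1,173 to deductible, leaving £818; traveler's 20% is £163.60. Cost to traveler: £1,336.60. OOP to date £1,336.60. Plan pays £1,991 − £1,336.60 = £654.40.
#2 (£8,592): deductible already satisfied, so traveler's share is 20% × £8,592 = £1,718.40. Traveler owes £1,718.40 (running OOP £3,055). Insurer: £8,592 − £1,718.40 = £6,873.60.
#3 (£1,379): deductible already satisfied, so traveler's share is 20% × £1,379 = £275.80. OOP would hit £3,330.80 > £3,100, so the cap limits the traveler to £3,100 − £3,055 = £45. Plan pays £1,379 − £45 = £1,334.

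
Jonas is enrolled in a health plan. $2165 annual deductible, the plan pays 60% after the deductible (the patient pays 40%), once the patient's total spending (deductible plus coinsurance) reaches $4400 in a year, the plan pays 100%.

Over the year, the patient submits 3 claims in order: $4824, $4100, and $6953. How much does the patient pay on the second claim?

$1171.40

#1 ($4824): $2165 finishes the deductible; $2659 goes to coinsurance; 40% of $2659 = $1063.60. Patient owes $3228.60 (running OOP $3228.60).
#2 ($4100): deductible met; 40% of $4100 = $1640. Adding that to $3228.60 gives $4868.60, past the $4400 cap; patient pays only $4400 − $3228.60 = $1171.40.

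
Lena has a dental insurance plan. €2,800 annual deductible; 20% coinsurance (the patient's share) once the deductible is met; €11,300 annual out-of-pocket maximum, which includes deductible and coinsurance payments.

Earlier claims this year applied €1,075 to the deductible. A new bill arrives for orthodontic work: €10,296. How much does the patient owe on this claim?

€3,439.20

€1,075 of the €2,800 deductible is already met, leaving €1,725.
That leaves €10,296 − €1,725 = €8,571 for coinsurance.
Patient's 20% share of €8,571 is €1,714.20.
Patient responsibility before any cap: €1,725 + €1,714.20 = €3,439.20.
Total out-of-pocket so far would be €1,075 + €3,439.20 = €4,514.20, below the €11,300 cap — no reduction.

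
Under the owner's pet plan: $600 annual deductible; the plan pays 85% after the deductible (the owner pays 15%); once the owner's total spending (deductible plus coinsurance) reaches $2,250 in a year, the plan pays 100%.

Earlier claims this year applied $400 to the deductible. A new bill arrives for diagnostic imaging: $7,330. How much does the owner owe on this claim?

Deductible still to meet: $600 − $400 = $200.
That leaves $7,330 − $200 = $7,130 for coinsurance.
15% of $7,130 = $1,069.50 falls to the owner.
So the owner owes $200 + $1,069.50 = $1,269.50 before any cap.
Total out-of-pocket so far would be $400 + $1,269.50 = $1,669.50, below the $2,250 cap — no reduction.

$1,269.50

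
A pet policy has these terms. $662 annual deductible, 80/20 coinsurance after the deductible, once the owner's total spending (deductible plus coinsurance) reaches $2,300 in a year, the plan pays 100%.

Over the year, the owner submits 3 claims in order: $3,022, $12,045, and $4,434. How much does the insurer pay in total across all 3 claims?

$17,201

Claim 1 — $3,022: $662 finishes the deductible; $2,360 goes to coinsurance; coinsurance $2,360 × 20% = $472. Cost to owner: $1,134. OOP to date $1,134. Insurer: $3,022 − $1,134 = $1,888.
Claim 2 — $12,045: deductible already satisfied, so owner's share is 20% × $12,045 = $2,409. Adding that to $1,134 gives $3,543, past the $2,300 cap; owner pays only $2,300 − $1,134 = $1,166. Plan pays $12,045 − $1,166 = $10,879.
Claim 3 — $4,434: 20% coinsurance on $4,434 = $886.80. OOP would hit $3,186.80 > $2,300, so the cap limits the owner to $2,300 − $2,300 = $0. Insurer: $4,434 − $0 = $4,434.
Insurer total = bills − owner's total = $19,501 − $2,300 = $17,201.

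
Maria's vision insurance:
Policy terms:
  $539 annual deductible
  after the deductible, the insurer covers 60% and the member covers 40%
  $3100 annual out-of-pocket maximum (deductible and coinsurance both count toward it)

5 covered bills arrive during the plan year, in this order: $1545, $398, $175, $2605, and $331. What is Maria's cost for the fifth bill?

$132.40

Bill 1, $1545: $539 to deductible, leaving $1006; 40% of $1006 = $402.40. Cost to member: $941.40. OOP to date $941.40.
Bill 2, $398: deductible already satisfied, so member's share is 40% × $398 = $159.20. Member pays $159.20; OOP now $1100.60.
Bill 3, $175: deductible already satisfied, so member's share is 40% × $175 = $70. Member pays $70; OOP now $1170.60.
Bill 4, $2605: 40% coinsurance on $2605 = $1042. Cost to member: $1042. OOP to date $2212.60.
Bill 5, $331: 40% coinsurance on $331 = $132.40. Member pays $132.40; OOP now $2345.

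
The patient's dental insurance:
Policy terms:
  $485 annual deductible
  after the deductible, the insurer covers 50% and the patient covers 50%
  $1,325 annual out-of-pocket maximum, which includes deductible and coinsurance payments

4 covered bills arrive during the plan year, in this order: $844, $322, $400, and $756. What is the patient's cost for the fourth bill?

$299.50

Bill 1, $844: $485 finishes the deductible; $359 goes to coinsurance; patient's 50% is $179.50. Patient owes $664.50 (running OOP $664.50).
Bill 2, $322: deductible already satisfied, so patient's share is 50% × $322 = $161. Patient owes $161 (running OOP $825.50).
Bill 3, $400: deductible met; 50% of $400 = $200. Patient owes $200 (running OOP $1,025.50).
Bill 4, $756: 50% coinsurance on $756 = $378. OOP would hit $1,403.50 > $1,325, so the cap limits the patient to $1,325 − $1,025.50 = $299.50.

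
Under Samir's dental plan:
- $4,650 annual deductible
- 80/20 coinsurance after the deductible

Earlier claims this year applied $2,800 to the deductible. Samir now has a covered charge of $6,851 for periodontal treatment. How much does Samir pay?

$2,800 of the $4,650 deductible is already met, leaving $1,850.
The remaining $5,001 (= $6,851 − $1,850) moves to coinsurance.
Coinsurance: $5,001 × 20% = $1,000.20.
Patient responsibility: $1,850 + $1,000.20 = $2,850.20.

$2,850.20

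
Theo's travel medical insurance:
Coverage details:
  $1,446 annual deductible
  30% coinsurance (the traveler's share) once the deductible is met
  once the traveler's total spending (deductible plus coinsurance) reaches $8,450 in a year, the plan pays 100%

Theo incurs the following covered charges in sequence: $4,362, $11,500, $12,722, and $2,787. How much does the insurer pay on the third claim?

$10,042.80

Claim 1 — $4,362: deductible takes $1,446, $2,916 remains; 30% of $2,916 = $874.80. Traveler pays $2,320.80; OOP now $2,320.80. Insurer: $4,362 − $2,320.80 = $2,041.20.
Claim 2 — $11,500: deductible already satisfied, so traveler's share is 30% × $11,500 = $3,450. Traveler pays $3,450; OOP now $5,770.80. Plan pays $11,500 − $3,450 = $8,050.
Claim 3 — $12,722: deductible already satisfied, so traveler's share is 30% × $12,722 = $3,816.60. That would push OOP to $9,587.40, over the $8,450 cap, so traveler pays $8,450 − $5,770.80 = $2,679.20. Plan pays $12,722 − $2,679.20 = $10,042.80.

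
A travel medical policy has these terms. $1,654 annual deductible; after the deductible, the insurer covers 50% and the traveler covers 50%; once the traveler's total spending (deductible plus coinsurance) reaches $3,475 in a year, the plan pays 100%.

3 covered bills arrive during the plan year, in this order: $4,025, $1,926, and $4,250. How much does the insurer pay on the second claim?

$1,290.50

Claim 1 — $4,025: $1,654 finishes the deductible; $2,371 goes to coinsurance; coinsurance $2,371 × 50% = $1,185.50. Cost to traveler: $2,839.50. OOP to date $2,839.50. Plan pays $4,025 − $2,839.50 = $1,185.50.
Claim 2 — $1,926: deductible already satisfied, so traveler's share is 50% × $1,926 = $963. Adding that to $2,839.50 gives $3,802.50, past the $3,475 cap; traveler pays only $3,475 − $2,839.50 = $635.50. Plan pays $1,926 − $635.50 = $1,290.50.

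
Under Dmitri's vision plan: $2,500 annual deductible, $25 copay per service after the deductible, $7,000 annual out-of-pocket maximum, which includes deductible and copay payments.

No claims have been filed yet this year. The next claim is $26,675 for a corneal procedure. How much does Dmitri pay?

$2,525

Deductible not yet touched, so the first $2,500 of the bill goes to the deductible.
The remaining $24,175 (= $26,675 − $2,500) moves to the copay.
Copay on this service: $25.
Member responsibility before any cap: $2,500 + $25 = $2,525.
Cumulative spending $0 + $2,525 = $2,525 stays under the $7,000 maximum.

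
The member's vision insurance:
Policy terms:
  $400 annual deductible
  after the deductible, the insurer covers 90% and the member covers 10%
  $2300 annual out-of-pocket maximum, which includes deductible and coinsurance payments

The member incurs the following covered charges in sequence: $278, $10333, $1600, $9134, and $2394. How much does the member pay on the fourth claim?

Bill 1, $278: fully absorbed by the deductible. Cost to member: $278. OOP to date $278.
Bill 2, $10333: deductible takes $122, $10211 remains; coinsurance $10211 × 10% = $1021.10. Member pays $1143.10; OOP now $1421.10.
Bill 3, $1600: deductible met; 10% of $1600 = $160. Cost to member: $160. OOP to date $1581.10.
Bill 4, $9134: 10% coinsurance on $9134 = $913.40. That would push OOP to $2494.50, over the $2300 cap, so member pays $2300 − $1581.10 = $718.90.

$718.90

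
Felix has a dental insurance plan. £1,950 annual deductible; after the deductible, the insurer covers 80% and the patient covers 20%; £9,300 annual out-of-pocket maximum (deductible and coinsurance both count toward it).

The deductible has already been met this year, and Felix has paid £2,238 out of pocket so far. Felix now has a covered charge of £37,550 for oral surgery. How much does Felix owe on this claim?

£7,062

With the deductible met, the entire £37,550 is subject to coinsurance.
Patient's 20% share of £37,550 is £7,510.
That would bring total out-of-pocket to £9,748, past the £9,300 cap. The patient is capped at £9,300 − £2,238 = £7,062 on this claim.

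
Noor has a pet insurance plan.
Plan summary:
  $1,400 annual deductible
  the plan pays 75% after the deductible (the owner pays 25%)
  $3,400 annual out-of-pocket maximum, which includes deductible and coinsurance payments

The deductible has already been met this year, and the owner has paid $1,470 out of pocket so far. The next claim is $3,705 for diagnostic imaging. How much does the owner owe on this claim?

The deductible is already satisfied, so the full bill goes to coinsurance.
Owner's 25% share of $3,705 is $926.25.
Total out-of-pocket so far would be $1,470 + $926.25 = $2,396.25, below the $3,400 cap — no reduction.

$926.25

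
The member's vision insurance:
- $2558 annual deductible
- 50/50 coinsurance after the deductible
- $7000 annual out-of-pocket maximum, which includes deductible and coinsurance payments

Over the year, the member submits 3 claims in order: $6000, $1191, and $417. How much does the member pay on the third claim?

$208.50

#1 ($6000): $2558 to deductible, leaving $3442; coinsurance $3442 × 50% = $1721. Member pays $4279; OOP now $4279.
#2 ($1191): deductible met; 50% of $1191 = $595.50. Member owes $595.50 (running OOP $4874.50).
#3 ($417): 50% coinsurance on $417 = $208.50. Member pays $208.50; OOP now $5083.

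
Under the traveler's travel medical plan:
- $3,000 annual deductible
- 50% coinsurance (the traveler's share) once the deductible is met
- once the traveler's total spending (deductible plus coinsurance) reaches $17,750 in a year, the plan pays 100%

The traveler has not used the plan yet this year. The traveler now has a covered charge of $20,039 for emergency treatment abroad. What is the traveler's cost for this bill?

The full $3,000 deductible is still open; $3,000 of this bill applies to it.
After the $3,000 deductible portion, $20,039 − $3,000 = $17,039 is subject to coinsurance.
Traveler's 50% share of $17,039 is $8,519.50.
That puts the traveler's cost at $3,000 + $8,519.50 = $11,519.50 before any cap.
Cumulative spending $0 + $11,519.50 = $11,519.50 stays under the $17,750 maximum.

$11,519.50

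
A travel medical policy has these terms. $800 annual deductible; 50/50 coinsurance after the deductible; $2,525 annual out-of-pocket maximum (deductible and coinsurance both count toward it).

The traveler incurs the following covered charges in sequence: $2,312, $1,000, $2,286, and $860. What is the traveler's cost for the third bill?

$469

#1 ($2,312): $800 to deductible, leaving $1,512; traveler's 50% is $756. Cost to traveler: $1,556. OOP to date $1,556.
#2 ($1,000): 50% coinsurance on $1,000 = $500. Cost to traveler: $500. OOP to date $2,056.
#3 ($2,286): deductible already satisfied, so traveler's share is 50% × $2,286 = $1,143. That would push OOP to $3,199, over the $2,525 cap, so traveler pays $2,525 − $2,056 = $469.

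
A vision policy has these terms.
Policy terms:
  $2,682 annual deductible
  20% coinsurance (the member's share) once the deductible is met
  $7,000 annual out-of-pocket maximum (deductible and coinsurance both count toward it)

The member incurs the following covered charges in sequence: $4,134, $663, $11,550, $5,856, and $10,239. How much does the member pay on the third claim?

Claim 1 — $4,134: $2,682 to deductible, leaving $1,452; 20% of $1,452 = $290.40. Member pays $2,972.40; OOP now $2,972.40.
Claim 2 — $663: 20% coinsurance on $663 = $132.60. Member owes $132.60 (running OOP $3,105).
Claim 3 — $11,550: deductible already satisfied, so member's share is 20% × $11,550 = $2,310. Member owes $2,310 (running OOP $5,415).

$2,310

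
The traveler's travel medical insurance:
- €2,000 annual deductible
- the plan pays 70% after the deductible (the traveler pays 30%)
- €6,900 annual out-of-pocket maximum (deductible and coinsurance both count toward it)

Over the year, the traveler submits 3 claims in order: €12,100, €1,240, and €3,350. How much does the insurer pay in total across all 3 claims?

€10,283

Bill 1, €12,100: €2,000 to deductible, leaving €10,100; traveler's 30% is €3,030. Traveler owes €5,030 (running OOP €5,030). Plan pays €12,100 − €5,030 = €7,070.
Bill 2, €1,240: 30% coinsurance on €1,240 = €372. Cost to traveler: €372. OOP to date €5,402. Plan pays €1,240 − €372 = €868.
Bill 3, €3,350: deductible met; 30% of €3,350 = €1,005. Traveler owes €1,005 (running OOP €6,407). Plan pays €3,350 − €1,005 = €2,345.
Insurer total: €7,070 + €868 + €2,345 = €10,283.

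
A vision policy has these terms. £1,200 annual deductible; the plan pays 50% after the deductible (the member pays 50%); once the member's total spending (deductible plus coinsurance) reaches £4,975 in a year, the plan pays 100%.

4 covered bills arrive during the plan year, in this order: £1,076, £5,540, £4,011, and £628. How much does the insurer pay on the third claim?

Bill 1, £1,076: fully absorbed by the deductible. Member pays £1,076; OOP now £1,076. Insurer: £1,076 − £1,076 = £0.
Bill 2, £5,540: £124 finishes the deductible; £5,416 goes to coinsurance; member's 50% is £2,708. Cost to member: £2,832. OOP to date £3,908. Plan pays £5,540 − £2,832 = £2,708.
Bill 3, £4,011: 50% coinsurance on £4,011 = £2,005.50. OOP would hit £5,913.50 > £4,975, so the cap limits the member to £4,975 − £3,908 = £1,067. Insurer: £4,011 − £1,067 = £2,944.

£2,944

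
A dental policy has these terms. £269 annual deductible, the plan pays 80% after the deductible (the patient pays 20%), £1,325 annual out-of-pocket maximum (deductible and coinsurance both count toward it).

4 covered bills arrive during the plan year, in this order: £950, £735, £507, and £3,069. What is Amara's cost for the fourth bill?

£613.80

Claim 1 — £950: £269 finishes the deductible; £681 goes to coinsurance; 20% of £681 = £136.20. Cost to patient: £405.20. OOP to date £405.20.
Claim 2 — £735: deductible met; 20% of £735 = £147. Cost to patient: £147. OOP to date £552.20.
Claim 3 — £507: deductible met; 20% of £507 = £101.40. Cost to patient: £101.40. OOP to date £653.60.
Claim 4 — £3,069: deductible met; 20% of £3,069 = £613.80. Cost to patient: £613.80. OOP to date £1,267.40.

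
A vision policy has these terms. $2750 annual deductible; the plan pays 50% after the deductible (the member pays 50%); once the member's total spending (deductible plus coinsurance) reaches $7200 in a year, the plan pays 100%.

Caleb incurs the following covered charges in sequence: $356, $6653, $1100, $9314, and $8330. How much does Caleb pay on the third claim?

$550

Claim 1 ($356): entire amount goes to the deductible. Member pays $356; OOP now $356.
Claim 2 ($6653): deductible takes $2394, $4259 remains; member's 50% is $2129.50. Member pays $4523.50; OOP now $4879.50.
Claim 3 ($1100): 50% coinsurance on $1100 = $550. Member owes $550 (running OOP $5429.50).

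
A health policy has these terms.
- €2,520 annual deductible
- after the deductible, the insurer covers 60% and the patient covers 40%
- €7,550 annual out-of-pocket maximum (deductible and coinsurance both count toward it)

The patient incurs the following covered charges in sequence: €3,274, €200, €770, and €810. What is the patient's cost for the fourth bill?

€324

Claim 1 (€3,274): €2,520 finishes the deductible; €754 goes to coinsurance; 40% of €754 = €301.60. Patient owes €2,821.60 (running OOP €2,821.60).
Claim 2 (€200): deductible already satisfied, so patient's share is 40% × €200 = €80. Cost to patient: €80. OOP to date €2,901.60.
Claim 3 (€770): 40% coinsurance on €770 = €308. Patient owes €308 (running OOP €3,209.60).
Claim 4 (€810): 40% coinsurance on €810 = €324. Patient pays €324; OOP now €3,533.60.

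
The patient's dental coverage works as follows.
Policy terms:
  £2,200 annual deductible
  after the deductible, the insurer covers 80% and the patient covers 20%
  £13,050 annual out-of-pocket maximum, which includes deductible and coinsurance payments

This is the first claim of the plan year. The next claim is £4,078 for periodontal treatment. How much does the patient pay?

Nothing has been paid toward the £2,200 deductible, so the first £2,200 of this charge is applied there.
The remaining £1,878 (= £4,078 − £2,200) moves to coinsurance.
20% of £1,878 = £375.60 falls to the patient.
That puts the patient's cost at £2,200 + £375.60 = £2,575.60 before any cap.
Total out-of-pocket so far would be £0 + £2,575.60 = £2,575.60, below the £13,050 cap — no reduction.

£2,575.60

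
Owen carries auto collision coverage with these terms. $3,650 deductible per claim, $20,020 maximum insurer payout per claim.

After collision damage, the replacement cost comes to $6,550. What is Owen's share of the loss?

Less the $3,650 deductible: $6,550 − $3,650 = $2,900.
$2,900 is within the $20,020 limit, so the insurer pays $2,900.
Out of pocket: $6,550 − $2,900 = $3,650.

$3,650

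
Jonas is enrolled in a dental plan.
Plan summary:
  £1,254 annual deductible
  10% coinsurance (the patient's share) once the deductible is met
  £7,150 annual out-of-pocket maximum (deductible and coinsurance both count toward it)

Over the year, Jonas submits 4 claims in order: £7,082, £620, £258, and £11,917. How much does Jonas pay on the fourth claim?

#1 (£7,082): £1,254 to deductible, leaving £5,828; coinsurance £5,828 × 10% = £582.80. Patient pays £1,836.80; OOP now £1,836.80.
#2 (£620): deductible already satisfied, so patient's share is 10% × £620 = £62. Patient owes £62 (running OOP £1,898.80).
#3 (£258): 10% coinsurance on £258 = £25.80. Patient pays £25.80; OOP now £1,924.60.
#4 (£11,917): deductible met; 10% of £11,917 = £1,191.70. Patient owes £1,191.70 (running OOP £3,116.30).

£1,191.70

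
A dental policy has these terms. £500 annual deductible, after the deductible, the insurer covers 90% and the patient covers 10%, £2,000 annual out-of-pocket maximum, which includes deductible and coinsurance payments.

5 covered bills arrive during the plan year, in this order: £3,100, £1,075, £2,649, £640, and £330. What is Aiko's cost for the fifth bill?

Claim 1 — £3,100: £500 to deductible, leaving £2,600; patient's 10% is £260. Patient pays £760; OOP now £760.
Claim 2 — £1,075: deductible met; 10% of £1,075 = £107.50. Cost to patient: £107.50. OOP to date £867.50.
Claim 3 — £2,649: deductible already satisfied, so patient's share is 10% × £2,649 = £264.90. Patient owes £264.90 (running OOP £1,132.40).
Claim 4 — £640: deductible already satisfied, so patient's share is 10% × £640 = £64. Patient owes £64 (running OOP £1,196.40).
Claim 5 — £330: 10% coinsurance on £330 = £33. Patient pays £33; OOP now £1,229.40.

£33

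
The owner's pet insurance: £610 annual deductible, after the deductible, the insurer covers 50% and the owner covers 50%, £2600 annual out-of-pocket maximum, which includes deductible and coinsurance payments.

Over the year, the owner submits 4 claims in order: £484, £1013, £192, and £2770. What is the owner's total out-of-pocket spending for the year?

#1 (£484): fully absorbed by the deductible. Owner owes £484 (running OOP £484).
#2 (£1013): £126 to deductible, leaving £887; 50% of £887 = £443.50. Owner owes £569.50 (running OOP £1053.50).
#3 (£192): deductible met; 50% of £192 = £96. Owner owes £96 (running OOP £1149.50).
#4 (£2770): 50% coinsurance on £2770 = £1385. Cost to owner: £1385. OOP to date £2534.50.
Total paid by the owner: £484 + £569.50 + £96 + £1385 = £2534.50.

£2534.50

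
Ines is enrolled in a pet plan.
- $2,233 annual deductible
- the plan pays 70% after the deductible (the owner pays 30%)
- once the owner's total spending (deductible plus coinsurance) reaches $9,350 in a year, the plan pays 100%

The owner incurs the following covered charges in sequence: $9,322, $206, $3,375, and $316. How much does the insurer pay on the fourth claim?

#1 ($9,322): $2,233 to deductible, leaving $7,089; coinsurance $7,089 × 30% = $2,126.70. Owner pays $4,359.70; OOP now $4,359.70. Plan pays $9,322 − $4,359.70 = $4,962.30.
#2 ($206): deductible already satisfied, so owner's share is 30% × $206 = $61.80. Owner pays $61.80; OOP now $4,421.50. Plan pays $206 − $61.80 = $144.20.
#3 ($3,375): 30% coinsurance on $3,375 = $1,012.50. Cost to owner: $1,012.50. OOP to date $5,434. Plan pays $3,375 − $1,012.50 = $2,362.50.
#4 ($316): 30% coinsurance on $316 = $94.80. Owner pays $94.80; OOP now $5,528.80. Insurer: $316 − $94.80 = $221.20.

$221.20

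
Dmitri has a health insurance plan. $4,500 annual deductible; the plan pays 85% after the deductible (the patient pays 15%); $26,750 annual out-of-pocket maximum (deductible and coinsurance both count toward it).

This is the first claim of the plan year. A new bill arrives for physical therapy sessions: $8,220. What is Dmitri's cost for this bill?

Deductible not yet touched, so the first $4,500 of the bill goes to the deductible.
After the $4,500 deductible portion, $8,220 − $4,500 = $3,720 is subject to coinsurance.
Coinsurance: $3,720 × 15% = $558.
Patient responsibility before any cap: $4,500 + $558 = $5,058.
Cumulative spending $0 + $5,058 = $5,058 stays under the $26,750 maximum.

$5,058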